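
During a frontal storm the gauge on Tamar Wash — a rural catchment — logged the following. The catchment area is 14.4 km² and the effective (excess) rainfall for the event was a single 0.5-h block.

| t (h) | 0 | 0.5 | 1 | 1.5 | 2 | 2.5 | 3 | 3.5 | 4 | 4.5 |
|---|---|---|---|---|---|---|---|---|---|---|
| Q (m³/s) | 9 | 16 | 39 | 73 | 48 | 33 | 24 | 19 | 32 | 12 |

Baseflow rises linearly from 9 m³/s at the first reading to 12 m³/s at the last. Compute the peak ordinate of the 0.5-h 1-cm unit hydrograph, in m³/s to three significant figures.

U_p ≈ 25.2 m³/s

Direct runoff: 0.00, 6.67, 29.33, 63.00, 37.67, 22.33, 13.00, 7.67, 20.33, 0.00 m³/s; ΣQ_DR = 200.0 m³/s, peak = 63.00 m³/s.
Runoff depth d = ΣQ_DR·Δt / A = 200.0 × 1800 / (14.4 km²) = 25.00 mm.
The 1-cm UH is the DRH scaled by (10 mm)/d, so U_p = 63.00 × 10/25.00 = 25.2 m³/s.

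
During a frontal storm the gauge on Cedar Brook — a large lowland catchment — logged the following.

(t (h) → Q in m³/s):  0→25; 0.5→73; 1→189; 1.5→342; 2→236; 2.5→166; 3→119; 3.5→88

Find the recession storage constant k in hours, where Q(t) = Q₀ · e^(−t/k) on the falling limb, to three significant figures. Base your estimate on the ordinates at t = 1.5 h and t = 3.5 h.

k ≈ 1.47 h

On the falling limb, Q drops from 342 to 88 m³/s between t = 1.5 h and t = 3.5 h (Δt = 2 h).
k = −Δt / ln(Q₂/Q₁) = −2 / ln(88/342) = 1.47 h.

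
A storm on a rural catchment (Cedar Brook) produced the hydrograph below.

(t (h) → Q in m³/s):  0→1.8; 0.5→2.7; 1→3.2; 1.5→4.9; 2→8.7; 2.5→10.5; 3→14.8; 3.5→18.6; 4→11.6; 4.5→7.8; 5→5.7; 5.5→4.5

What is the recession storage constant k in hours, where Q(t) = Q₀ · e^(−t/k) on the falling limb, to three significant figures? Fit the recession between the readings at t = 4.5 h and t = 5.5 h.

On the falling limb, Q drops from 7.8 to 4.5 m³/s between t = 4.5 h and t = 5.5 h (Δt = 1 h).
k = −Δt / ln(Q₂/Q₁) = −1 / ln(4.5/7.8) = 1.82 h.

k ≈ 1.82 h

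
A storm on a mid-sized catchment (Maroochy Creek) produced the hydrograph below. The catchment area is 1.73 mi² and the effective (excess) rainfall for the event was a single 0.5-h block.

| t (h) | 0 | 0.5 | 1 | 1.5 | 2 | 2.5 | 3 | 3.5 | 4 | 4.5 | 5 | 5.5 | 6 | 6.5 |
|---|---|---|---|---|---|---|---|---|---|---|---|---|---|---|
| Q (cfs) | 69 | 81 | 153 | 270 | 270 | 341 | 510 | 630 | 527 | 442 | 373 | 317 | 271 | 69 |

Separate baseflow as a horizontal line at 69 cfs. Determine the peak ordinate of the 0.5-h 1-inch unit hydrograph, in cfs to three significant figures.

U_p ≈ 373 cfs

Direct runoff: 0.0, 12.0, 84.0, 201.0, 201.0, 272.0, 441.0, 561.0, 458.0, 373.0, 304.0, 248.0, 202.0, 0.0 cfs; ΣQ_DR = 3357 cfs, peak = 561.0 cfs.
Runoff depth d = ΣQ_DR·Δt / A = 3357 × 1800 / (1.73 mi²) = 1.503 in.
The 1-inch UH is the DRH scaled by (1 in)/d, so U_p = 561.0 × 1/1.503 = 373 cfs.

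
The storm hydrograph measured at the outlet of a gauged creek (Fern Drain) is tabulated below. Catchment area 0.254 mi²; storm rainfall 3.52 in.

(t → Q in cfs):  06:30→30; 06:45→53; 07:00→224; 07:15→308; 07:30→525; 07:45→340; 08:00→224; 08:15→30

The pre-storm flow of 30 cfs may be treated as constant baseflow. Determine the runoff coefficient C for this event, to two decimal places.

C ≈ 0.65

ΣQ_DR = 1494 cfs; V = ΣQ_DR·Δt = 1.345 × 10^6 ft³.
Runoff depth d = V / A = 2.279 in.
C = d / P = 2.279 / 3.52 = 0.65.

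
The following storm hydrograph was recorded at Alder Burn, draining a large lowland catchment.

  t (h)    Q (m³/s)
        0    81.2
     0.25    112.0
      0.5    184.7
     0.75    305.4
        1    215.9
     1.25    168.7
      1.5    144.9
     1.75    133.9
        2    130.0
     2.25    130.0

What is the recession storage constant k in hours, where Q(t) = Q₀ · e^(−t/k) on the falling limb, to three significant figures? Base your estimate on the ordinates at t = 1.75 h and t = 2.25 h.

k ≈ 16.9 h

On the falling limb, Q drops from 133.9 to 130.0 m³/s between t = 1.75 h and t = 2.25 h (Δt = 0.5 h).
k = −Δt / ln(Q₂/Q₁) = −0.5 / ln(130.0/133.9) = 16.9 h.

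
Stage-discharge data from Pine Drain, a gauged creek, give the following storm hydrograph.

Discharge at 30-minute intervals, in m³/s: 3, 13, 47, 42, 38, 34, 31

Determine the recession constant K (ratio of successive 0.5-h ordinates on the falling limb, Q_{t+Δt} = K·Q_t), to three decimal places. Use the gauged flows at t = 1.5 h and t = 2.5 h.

K ≈ 0.900

Using the recession-limb readings at t = 1.5 h and t = 2.5 h: Q falls from 42 to 34 m³/s over 2 intervals.
K = (Q₂/Q₁)^(1/2) = (34/42)^(1/2) = 0.900.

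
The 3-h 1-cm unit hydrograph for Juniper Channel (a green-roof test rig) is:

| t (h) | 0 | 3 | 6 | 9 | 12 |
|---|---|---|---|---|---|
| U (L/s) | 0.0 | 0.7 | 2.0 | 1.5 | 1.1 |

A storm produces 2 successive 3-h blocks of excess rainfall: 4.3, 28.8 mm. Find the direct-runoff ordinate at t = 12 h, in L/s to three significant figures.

Q ≈ 4.79 L/s

By discrete convolution, Q_j = Σ (P_i / 10 mm) · U_{j−i}.
At t = 12 h (j=4): Q = (4.3/10)·1.1 + (28.8/10)·1.5 = 4.79 L/s.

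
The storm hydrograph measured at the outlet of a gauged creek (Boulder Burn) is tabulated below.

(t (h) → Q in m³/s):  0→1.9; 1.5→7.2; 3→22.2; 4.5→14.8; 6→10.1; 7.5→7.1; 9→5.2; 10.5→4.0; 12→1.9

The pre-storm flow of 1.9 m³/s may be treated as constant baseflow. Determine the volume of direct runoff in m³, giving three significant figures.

V ≈ 3.09 × 10^5 m³

Direct-runoff ordinates (Q − Q_b): 0.0, 5.3, 20.3, 12.9, 8.2, 5.2, 3.3, 2.1, 0.0 m³/s.
ΣQ_DR = 57.30 m³/s.
With Δt = 1.5 h = 5400 s, V = ΣQ_DR · Δt = 57.30 × 5400 = 3.09 × 10^5 m³.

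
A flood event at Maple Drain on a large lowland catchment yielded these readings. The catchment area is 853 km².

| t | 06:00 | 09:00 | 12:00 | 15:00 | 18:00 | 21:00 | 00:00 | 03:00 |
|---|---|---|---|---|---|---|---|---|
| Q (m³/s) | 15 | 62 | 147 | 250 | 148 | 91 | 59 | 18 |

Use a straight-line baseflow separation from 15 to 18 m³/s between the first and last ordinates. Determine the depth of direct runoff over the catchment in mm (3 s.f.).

Direct runoff: 0.00, 46.57, 131.14, 233.71, 131.29, 73.86, 41.43, 0.00 m³/s; ΣQ_DR = 658.0 m³/s.
V = ΣQ_DR · Δt = 658.0 × 10800 s = 7.106 × 10^6 m³.
Over A = 853 km², depth = V / A = 8.33 mm.

d ≈ 8.33 mm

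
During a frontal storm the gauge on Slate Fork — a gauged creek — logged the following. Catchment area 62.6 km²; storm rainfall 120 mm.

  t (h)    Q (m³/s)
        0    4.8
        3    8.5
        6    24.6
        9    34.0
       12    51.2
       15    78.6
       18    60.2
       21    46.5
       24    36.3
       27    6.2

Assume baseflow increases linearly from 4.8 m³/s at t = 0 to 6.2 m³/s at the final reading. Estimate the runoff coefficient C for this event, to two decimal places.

C ≈ 0.43

ΣQ_DR = 295.9 m³/s; V = ΣQ_DR·Δt = 3.196 × 10^6 m³.
Runoff depth d = V / A = 51.05 mm.
C = d / P = 51.05 / 120 = 0.43.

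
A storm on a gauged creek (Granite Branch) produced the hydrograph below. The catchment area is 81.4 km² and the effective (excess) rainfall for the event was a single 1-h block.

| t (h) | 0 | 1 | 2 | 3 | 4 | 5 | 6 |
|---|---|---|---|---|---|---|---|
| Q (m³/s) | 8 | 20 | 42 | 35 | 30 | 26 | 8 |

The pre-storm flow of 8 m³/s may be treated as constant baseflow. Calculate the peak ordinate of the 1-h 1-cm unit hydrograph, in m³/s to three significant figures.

Direct runoff: 0.0, 12.0, 34.0, 27.0, 22.0, 18.0, 0.0 m³/s; ΣQ_DR = 113.0 m³/s, peak = 34.0 m³/s.
Runoff depth d = ΣQ_DR·Δt / A = 113.0 × 3600 / (81.4 km²) = 4.998 mm.
The 1-cm UH is the DRH scaled by (10 mm)/d, so U_p = 34.0 × 10/4.998 = 68.0 m³/s.

U_p ≈ 68.0 m³/s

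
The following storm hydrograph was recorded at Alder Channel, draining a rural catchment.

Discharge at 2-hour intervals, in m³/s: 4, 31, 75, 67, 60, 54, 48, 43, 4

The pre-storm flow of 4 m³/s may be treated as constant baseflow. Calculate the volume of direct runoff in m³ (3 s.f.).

V ≈ 2.52 × 10^6 m³

Direct-runoff ordinates (Q − Q_b): 0.0, 27.0, 71.0, 63.0, 56.0, 50.0, 44.0, 39.0, 0.0 m³/s.
ΣQ_DR = 350.0 m³/s.
With Δt = 2 h = 7200 s, V = ΣQ_DR · Δt = 350.0 × 7200 = 2.52 × 10^6 m³.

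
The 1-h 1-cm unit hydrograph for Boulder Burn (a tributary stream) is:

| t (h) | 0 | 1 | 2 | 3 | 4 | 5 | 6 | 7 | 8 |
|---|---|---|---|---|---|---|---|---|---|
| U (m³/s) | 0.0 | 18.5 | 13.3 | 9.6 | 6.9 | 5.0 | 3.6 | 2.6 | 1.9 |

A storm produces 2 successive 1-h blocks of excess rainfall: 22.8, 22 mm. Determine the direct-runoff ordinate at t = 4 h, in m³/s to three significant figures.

By discrete convolution, Q_j = Σ (P_i / 10 mm) · U_{j−i}.
At t = 4 h (j=4): Q = (22.8/10)·6.9 + (22/10)·9.6 = 36.9 m³/s.

Q ≈ 36.9 m³/s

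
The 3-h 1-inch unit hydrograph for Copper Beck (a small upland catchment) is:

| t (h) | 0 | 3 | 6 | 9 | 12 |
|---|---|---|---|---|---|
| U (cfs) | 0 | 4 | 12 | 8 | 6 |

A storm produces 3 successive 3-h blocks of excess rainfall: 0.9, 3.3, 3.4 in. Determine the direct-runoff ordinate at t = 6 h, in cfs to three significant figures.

By discrete convolution, Q_j = Σ (P_i / 1 in) · U_{j−i}.
At t = 6 h (j=2): Q = (0.9/1)·12 + (3.3/1)·4 + (3.4/1)·0 = 24.0 cfs.

Q ≈ 24.0 cfs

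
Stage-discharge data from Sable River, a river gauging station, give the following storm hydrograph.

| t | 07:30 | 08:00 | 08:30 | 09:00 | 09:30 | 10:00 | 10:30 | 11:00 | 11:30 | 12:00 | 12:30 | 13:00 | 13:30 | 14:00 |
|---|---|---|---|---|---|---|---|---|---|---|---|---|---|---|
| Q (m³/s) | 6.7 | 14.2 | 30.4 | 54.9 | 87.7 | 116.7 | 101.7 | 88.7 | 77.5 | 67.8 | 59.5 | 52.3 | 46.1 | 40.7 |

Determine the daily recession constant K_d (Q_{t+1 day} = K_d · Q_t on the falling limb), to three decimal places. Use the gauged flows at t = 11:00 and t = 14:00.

K_d ≈ 0.002

Between t = 11:00 and t = 14:00 the flow falls from 88.7 to 40.7 m³/s over 6×0.5 h = 3 h.
Per-interval ratio K = (40.7/88.7)^(1/6) = 0.8782; K_d = K^(24/0.5) = 0.002.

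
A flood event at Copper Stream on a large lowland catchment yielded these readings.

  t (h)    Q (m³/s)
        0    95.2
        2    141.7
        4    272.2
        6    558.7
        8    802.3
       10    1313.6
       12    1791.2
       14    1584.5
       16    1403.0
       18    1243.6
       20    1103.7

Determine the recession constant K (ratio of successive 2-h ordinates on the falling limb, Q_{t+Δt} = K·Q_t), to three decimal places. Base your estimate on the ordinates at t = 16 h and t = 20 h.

Using the recession-limb readings at t = 16 h and t = 20 h: Q falls from 1403.0 to 1103.7 m³/s over 2 intervals.
K = (Q₂/Q₁)^(1/2) = (1103.7/1403.0)^(1/2) = 0.887.

K ≈ 0.887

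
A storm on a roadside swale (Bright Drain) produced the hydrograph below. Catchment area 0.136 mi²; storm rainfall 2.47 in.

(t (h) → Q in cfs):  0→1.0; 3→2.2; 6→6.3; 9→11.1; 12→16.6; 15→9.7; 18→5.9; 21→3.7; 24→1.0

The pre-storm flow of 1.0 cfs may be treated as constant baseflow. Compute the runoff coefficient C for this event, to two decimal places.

C ≈ 0.67

ΣQ_DR = 48.50 cfs; V = ΣQ_DR·Δt = 5.238 × 10^5 ft³.
Runoff depth d = V / A = 1.658 in.
C = d / P = 1.658 / 2.47 = 0.67.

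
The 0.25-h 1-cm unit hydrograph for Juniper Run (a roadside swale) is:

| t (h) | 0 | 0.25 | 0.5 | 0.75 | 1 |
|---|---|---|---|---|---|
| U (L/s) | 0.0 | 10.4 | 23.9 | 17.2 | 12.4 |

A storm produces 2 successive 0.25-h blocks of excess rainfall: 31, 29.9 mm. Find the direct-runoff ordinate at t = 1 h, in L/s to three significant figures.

Q ≈ 89.9 L/s

By discrete convolution, Q_j = Σ (P_i / 10 mm) · U_{j−i}.
At t = 1 h (j=4): Q = (31/10)·12.4 + (29.9/10)·17.2 = 89.9 L/s.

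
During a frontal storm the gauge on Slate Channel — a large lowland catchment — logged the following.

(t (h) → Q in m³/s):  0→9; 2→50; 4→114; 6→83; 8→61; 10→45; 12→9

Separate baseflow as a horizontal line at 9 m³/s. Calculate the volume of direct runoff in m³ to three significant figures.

Direct-runoff ordinates (Q − Q_b): 0.0, 41.0, 105.0, 74.0, 52.0, 36.0, 0.0 m³/s.
ΣQ_DR = 308.0 m³/s.
With Δt = 2 h = 7200 s, V = ΣQ_DR · Δt = 308.0 × 7200 = 2.22 × 10^6 m³.

V ≈ 2.22 × 10^6 m³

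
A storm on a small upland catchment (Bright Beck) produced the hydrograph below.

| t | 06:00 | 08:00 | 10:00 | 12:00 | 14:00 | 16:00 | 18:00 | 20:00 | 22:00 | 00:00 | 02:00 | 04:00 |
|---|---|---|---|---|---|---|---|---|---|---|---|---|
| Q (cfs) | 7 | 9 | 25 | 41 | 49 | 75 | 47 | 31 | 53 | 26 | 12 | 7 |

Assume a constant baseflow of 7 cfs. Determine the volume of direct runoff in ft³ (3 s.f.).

V ≈ 2.15 × 10^6 ft³

Direct-runoff ordinates (Q − Q_b): 0.0, 2.0, 18.0, 34.0, 42.0, 68.0, 40.0, 24.0, 46.0, 19.0, 5.0, 0.0 cfs.
ΣQ_DR = 298.0 cfs.
With Δt = 2 h = 7200 s, V = ΣQ_DR · Δt = 298.0 × 7200 = 2.15 × 10^6 ft³.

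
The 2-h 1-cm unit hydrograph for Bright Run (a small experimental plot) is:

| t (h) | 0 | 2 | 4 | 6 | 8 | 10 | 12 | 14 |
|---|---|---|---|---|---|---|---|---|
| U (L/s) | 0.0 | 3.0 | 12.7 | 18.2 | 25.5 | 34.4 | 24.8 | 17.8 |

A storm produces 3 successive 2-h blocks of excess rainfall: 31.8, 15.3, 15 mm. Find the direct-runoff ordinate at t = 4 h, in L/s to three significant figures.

Q ≈ 45.0 L/s

By discrete convolution, Q_j = Σ (P_i / 10 mm) · U_{j−i}.
At t = 4 h (j=2): Q = (31.8/10)·12.7 + (15.3/10)·3.0 + (15/10)·0.0 = 45.0 L/s.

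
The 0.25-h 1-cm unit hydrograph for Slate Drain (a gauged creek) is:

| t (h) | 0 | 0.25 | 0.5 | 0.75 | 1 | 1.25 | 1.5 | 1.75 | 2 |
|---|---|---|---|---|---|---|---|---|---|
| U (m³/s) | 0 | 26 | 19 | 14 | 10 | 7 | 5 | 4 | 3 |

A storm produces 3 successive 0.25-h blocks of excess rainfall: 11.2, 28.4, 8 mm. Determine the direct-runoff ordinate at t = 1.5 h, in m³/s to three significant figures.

Q ≈ 33.5 m³/s

By discrete convolution, Q_j = Σ (P_i / 10 mm) · U_{j−i}.
At t = 1.5 h (j=6): Q = (11.2/10)·5 + (28.4/10)·7 + (8/10)·10 = 33.5 m³/s.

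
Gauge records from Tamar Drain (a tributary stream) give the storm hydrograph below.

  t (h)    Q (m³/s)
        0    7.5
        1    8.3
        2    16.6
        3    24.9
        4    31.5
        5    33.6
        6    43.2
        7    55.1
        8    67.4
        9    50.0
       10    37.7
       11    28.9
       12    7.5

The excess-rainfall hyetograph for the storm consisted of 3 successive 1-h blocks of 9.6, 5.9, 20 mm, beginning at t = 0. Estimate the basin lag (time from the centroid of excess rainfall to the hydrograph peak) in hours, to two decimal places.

t_L ≈ 6.21 h

Centroid of excess rainfall: t_c = Σ P_i·t̄_i / ΣP_i = 1.7930 h (block centres at 0.5, 1.5, 2.5 h).
Hydrograph peak occurs at t = 8 h, so basin lag t_L = 8 − 1.7930 = 6.21 h.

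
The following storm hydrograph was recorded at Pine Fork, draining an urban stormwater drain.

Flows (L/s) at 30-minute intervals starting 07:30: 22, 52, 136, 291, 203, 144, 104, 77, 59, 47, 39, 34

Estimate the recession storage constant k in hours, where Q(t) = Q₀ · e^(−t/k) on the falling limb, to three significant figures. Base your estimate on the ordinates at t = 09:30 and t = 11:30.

On the falling limb, Q drops from 203 to 59 L/s between t = 09:30 and t = 11:30 (Δt = 2 h).
k = −Δt / ln(Q₂/Q₁) = −2 / ln(59/203) = 1.62 h.

k ≈ 1.62 h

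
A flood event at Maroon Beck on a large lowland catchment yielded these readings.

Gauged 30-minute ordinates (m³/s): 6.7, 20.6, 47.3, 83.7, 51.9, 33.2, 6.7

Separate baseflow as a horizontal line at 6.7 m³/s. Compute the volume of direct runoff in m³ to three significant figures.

V ≈ 3.66 × 10^5 m³

Direct-runoff ordinates (Q − Q_b): 0.0, 13.9, 40.6, 77.0, 45.2, 26.5, 0.0 m³/s.
ΣQ_DR = 203.2 m³/s.
With Δt = 0.5 h = 1800 s, V = ΣQ_DR · Δt = 203.2 × 1800 = 3.66 × 10^5 m³.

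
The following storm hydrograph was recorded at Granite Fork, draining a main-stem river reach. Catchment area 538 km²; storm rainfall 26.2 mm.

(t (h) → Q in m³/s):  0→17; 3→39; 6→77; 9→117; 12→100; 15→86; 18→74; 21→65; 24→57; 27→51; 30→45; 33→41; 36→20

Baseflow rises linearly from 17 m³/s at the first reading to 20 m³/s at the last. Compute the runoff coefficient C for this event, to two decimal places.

C ≈ 0.42

ΣQ_DR = 548.5 m³/s; V = ΣQ_DR·Δt = 5.924 × 10^6 m³.
Runoff depth d = V / A = 11.01 mm.
C = d / P = 11.01 / 26.2 = 0.42.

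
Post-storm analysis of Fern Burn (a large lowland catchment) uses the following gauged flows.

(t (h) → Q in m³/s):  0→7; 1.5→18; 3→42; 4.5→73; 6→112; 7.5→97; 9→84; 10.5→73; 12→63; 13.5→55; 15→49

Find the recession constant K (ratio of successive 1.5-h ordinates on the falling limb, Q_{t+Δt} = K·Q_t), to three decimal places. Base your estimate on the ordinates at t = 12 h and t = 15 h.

Using the recession-limb readings at t = 12 h and t = 15 h: Q falls from 63 to 49 m³/s over 2 intervals.
K = (Q₂/Q₁)^(1/2) = (49/63)^(1/2) = 0.882.

K ≈ 0.882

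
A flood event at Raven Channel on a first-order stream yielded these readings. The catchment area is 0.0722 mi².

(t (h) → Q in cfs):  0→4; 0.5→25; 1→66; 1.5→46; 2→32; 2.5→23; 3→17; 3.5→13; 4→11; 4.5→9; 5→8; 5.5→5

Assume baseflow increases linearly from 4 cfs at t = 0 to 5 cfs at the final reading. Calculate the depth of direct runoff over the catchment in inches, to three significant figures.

d ≈ 2.20 in

Direct runoff: 0.00, 20.91, 61.82, 41.73, 27.64, 18.55, 12.45, 8.36, 6.27, 4.18, 3.09, 0.00 cfs; ΣQ_DR = 205.0 cfs.
V = ΣQ_DR · Δt = 205.0 × 1800 s = 3.690 × 10^5 ft³.
Over A = 0.0722 mi², depth = V / A = 2.20 in.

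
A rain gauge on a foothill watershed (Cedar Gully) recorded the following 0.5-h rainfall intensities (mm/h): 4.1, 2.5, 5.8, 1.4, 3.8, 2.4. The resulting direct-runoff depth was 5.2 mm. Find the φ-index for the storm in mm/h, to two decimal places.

φ ≈ 1.64 mm/h

Only the 5 blocks with intensity above φ contribute runoff: 4.1, 2.5, 5.8, 3.8, 2.4 mm/h.
Σ(I−φ)·Δt = d  ⇒  (4.1+2.5+5.8+3.8+2.4 − 5φ)·0.5 = 5.2
φ = (18.60 − 5.2/0.5) / 5 = 1.64 mm/h.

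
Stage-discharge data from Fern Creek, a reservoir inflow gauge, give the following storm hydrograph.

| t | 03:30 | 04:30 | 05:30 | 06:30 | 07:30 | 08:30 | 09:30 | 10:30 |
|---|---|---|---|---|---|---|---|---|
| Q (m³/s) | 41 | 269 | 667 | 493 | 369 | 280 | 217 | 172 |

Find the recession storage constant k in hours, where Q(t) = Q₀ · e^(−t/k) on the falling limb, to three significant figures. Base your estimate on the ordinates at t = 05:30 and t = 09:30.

On the falling limb, Q drops from 667 to 217 m³/s between t = 05:30 and t = 09:30 (Δt = 4 h).
k = −Δt / ln(Q₂/Q₁) = −4 / ln(217/667) = 3.56 h.

k ≈ 3.56 h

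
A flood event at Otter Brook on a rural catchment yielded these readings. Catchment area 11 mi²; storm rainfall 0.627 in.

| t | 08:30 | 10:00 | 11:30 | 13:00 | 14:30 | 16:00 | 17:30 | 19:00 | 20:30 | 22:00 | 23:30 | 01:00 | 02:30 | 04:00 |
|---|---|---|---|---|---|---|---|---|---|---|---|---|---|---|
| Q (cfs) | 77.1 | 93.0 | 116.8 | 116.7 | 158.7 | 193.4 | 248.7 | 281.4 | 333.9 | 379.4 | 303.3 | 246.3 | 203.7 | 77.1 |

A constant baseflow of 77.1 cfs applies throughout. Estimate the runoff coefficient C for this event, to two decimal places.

C ≈ 0.59

ΣQ_DR = 1750 cfs; V = ΣQ_DR·Δt = 9.451 × 10^6 ft³.
Runoff depth d = V / A = 0.3698 in.
C = d / P = 0.3698 / 0.627 = 0.59.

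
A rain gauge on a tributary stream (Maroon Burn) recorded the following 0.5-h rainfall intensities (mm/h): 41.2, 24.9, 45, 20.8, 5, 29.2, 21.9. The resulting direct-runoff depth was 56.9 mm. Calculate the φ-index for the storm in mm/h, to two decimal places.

Only the 6 blocks with intensity above φ contribute runoff: 41.2, 24.9, 45, 20.8, 29.2, 21.9 mm/h.
Σ(I−φ)·Δt = d  ⇒  (41.2+24.9+45+20.8+29.2+21.9 − 6φ)·0.5 = 56.9
φ = (183.0 − 56.9/0.5) / 6 = 11.53 mm/h.

φ ≈ 11.53 mm/h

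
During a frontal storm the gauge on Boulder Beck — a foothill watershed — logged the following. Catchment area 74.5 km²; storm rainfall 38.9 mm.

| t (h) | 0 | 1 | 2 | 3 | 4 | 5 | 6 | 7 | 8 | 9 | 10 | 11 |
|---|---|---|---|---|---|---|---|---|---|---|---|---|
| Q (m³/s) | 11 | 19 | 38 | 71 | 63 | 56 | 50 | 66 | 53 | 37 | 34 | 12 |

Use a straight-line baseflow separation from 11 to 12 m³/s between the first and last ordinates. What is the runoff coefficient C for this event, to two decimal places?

ΣQ_DR = 372.0 m³/s; V = ΣQ_DR·Δt = 1.339 × 10^6 m³.
Runoff depth d = V / A = 17.98 mm.
C = d / P = 17.98 / 38.9 = 0.46.

C ≈ 0.46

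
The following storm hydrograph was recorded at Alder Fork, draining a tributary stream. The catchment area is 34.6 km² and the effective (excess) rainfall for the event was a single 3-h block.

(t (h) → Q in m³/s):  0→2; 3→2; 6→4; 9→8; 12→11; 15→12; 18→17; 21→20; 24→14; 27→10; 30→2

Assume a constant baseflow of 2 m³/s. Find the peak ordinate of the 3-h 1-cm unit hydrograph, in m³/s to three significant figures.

Direct runoff: 0.0, 0.0, 2.0, 6.0, 9.0, 10.0, 15.0, 18.0, 12.0, 8.0, 0.0 m³/s; ΣQ_DR = 80.00 m³/s, peak = 18.0 m³/s.
Runoff depth d = ΣQ_DR·Δt / A = 80.00 × 10800 / (34.6 km²) = 24.97 mm.
The 1-cm UH is the DRH scaled by (10 mm)/d, so U_p = 18.0 × 10/24.97 = 7.21 m³/s.

U_p ≈ 7.21 m³/s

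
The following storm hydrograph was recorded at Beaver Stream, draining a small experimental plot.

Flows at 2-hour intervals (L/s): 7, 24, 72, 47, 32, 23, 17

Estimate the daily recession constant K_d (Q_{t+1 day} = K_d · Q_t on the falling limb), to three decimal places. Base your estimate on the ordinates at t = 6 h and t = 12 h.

Between t = 6 h and t = 12 h the flow falls from 47 to 17 L/s over 3×2 h = 6 h.
Per-interval ratio K = (17/47)^(1/3) = 0.7125; K_d = K^(24/2) = 0.017.

K_d ≈ 0.017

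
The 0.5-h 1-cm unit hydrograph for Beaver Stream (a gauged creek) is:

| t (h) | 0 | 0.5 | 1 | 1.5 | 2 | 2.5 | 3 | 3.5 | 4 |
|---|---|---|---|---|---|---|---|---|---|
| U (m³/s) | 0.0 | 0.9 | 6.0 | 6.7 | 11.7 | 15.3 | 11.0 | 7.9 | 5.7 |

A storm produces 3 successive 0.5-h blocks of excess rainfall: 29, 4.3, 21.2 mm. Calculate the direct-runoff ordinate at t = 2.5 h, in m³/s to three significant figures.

Q ≈ 63.6 m³/s

By discrete convolution, Q_j = Σ (P_i / 10 mm) · U_{j−i}.
At t = 2.5 h (j=5): Q = (29/10)·15.3 + (4.3/10)·11.7 + (21.2/10)·6.7 = 63.6 m³/s.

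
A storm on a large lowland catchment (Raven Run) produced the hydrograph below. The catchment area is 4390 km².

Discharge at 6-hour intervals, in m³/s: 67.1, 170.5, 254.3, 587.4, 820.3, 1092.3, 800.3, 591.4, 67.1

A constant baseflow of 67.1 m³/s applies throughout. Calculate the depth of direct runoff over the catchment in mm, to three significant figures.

d ≈ 18.9 mm

Direct runoff: 0.0, 103.4, 187.2, 520.3, 753.2, 1025.2, 733.2, 524.3, 0.0 m³/s; ΣQ_DR = 3847 m³/s.
V = ΣQ_DR · Δt = 3847 × 21600 s = 8.309 × 10^7 m³.
Over A = 4390 km², depth = V / A = 18.9 mm.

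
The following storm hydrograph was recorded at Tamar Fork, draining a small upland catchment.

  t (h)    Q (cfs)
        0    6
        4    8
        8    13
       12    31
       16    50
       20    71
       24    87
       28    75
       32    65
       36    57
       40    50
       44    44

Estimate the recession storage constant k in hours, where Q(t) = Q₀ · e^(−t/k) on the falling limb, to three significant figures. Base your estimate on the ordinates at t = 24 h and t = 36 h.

k ≈ 28.4 h

On the falling limb, Q drops from 87 to 57 cfs between t = 24 h and t = 36 h (Δt = 12 h).
k = −Δt / ln(Q₂/Q₁) = −12 / ln(57/87) = 28.4 h.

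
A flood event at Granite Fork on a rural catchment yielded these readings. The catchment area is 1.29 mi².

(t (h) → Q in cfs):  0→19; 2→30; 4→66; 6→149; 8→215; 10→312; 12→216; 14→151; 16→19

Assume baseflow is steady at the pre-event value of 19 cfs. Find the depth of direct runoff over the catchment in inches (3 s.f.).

Direct runoff: 0.0, 11.0, 47.0, 130.0, 196.0, 293.0, 197.0, 132.0, 0.0 cfs; ΣQ_DR = 1006 cfs.
V = ΣQ_DR · Δt = 1006 × 7200 s = 7.243 × 10^6 ft³.
Over A = 1.29 mi², depth = V / A = 2.42 in.

d ≈ 2.42 in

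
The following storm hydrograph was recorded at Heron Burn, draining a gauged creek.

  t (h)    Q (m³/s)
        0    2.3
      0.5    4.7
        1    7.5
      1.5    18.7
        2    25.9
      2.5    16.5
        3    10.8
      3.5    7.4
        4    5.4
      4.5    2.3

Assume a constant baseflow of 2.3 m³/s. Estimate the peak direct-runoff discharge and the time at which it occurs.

Q_p = 23.6 m³/s at t = 2 h

Subtracting baseflow gives direct-runoff ordinates: 0.0, 2.4, 5.2, 16.4, 23.6, 14.2, 8.5, 5.1, 3.1, 0.0 m³/s.
The maximum is 23.6 m³/s, occurring at the reading for t = 2 h.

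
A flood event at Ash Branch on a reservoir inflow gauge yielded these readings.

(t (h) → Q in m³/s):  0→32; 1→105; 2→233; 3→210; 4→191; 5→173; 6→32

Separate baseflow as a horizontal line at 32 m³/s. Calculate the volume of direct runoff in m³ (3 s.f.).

Direct-runoff ordinates (Q − Q_b): 0.0, 73.0, 201.0, 178.0, 159.0, 141.0, 0.0 m³/s.
ΣQ_DR = 752.0 m³/s.
With Δt = 1 h = 3600 s, V = ΣQ_DR · Δt = 752.0 × 3600 = 2.71 × 10^6 m³.

V ≈ 2.71 × 10^6 m³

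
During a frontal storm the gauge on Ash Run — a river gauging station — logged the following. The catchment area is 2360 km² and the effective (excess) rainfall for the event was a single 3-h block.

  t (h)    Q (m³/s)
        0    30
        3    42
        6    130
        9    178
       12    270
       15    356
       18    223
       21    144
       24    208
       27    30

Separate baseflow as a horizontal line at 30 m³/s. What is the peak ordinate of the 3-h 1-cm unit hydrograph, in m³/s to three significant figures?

Direct runoff: 0.0, 12.0, 100.0, 148.0, 240.0, 326.0, 193.0, 114.0, 178.0, 0.0 m³/s; ΣQ_DR = 1311 m³/s, peak = 326.0 m³/s.
Runoff depth d = ΣQ_DR·Δt / A = 1311 × 10800 / (2360 km²) = 5.999 mm.
The 1-cm UH is the DRH scaled by (10 mm)/d, so U_p = 326.0 × 10/5.999 = 543 m³/s.

U_p ≈ 543 m³/s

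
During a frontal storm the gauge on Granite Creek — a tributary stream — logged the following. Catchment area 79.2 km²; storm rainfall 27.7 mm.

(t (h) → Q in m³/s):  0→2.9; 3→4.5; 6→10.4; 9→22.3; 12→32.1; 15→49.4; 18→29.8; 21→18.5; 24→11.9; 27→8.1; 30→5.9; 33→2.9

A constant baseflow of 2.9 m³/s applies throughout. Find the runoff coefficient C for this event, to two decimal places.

ΣQ_DR = 163.9 m³/s; V = ΣQ_DR·Δt = 1.770 × 10^6 m³.
Runoff depth d = V / A = 22.35 mm.
C = d / P = 22.35 / 27.7 = 0.81.

C ≈ 0.81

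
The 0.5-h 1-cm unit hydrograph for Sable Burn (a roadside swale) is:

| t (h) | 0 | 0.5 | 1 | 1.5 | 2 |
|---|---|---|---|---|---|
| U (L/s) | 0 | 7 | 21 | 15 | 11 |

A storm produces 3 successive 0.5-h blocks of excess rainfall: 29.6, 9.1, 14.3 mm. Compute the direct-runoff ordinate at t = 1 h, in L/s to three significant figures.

Q ≈ 68.5 L/s

By discrete convolution, Q_j = Σ (P_i / 10 mm) · U_{j−i}.
At t = 1 h (j=2): Q = (29.6/10)·21 + (9.1/10)·7 + (14.3/10)·0 = 68.5 L/s.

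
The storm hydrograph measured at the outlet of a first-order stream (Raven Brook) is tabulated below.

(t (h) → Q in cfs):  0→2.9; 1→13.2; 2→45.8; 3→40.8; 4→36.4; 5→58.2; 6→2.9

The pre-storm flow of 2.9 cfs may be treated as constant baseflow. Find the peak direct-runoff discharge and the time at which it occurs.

Subtracting baseflow gives direct-runoff ordinates: 0.0, 10.3, 42.9, 37.9, 33.5, 55.3, 0.0 cfs.
The maximum is 55.3 cfs, occurring at the reading for t = 5 h.

Q_p = 55.3 cfs at t = 5 h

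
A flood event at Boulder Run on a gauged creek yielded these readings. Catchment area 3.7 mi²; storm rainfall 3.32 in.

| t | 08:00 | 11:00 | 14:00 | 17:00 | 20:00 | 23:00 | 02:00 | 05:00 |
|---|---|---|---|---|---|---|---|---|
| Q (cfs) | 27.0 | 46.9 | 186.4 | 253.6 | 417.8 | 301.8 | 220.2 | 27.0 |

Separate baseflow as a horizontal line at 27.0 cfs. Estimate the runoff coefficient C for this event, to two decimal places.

C ≈ 0.48

ΣQ_DR = 1265 cfs; V = ΣQ_DR·Δt = 1.366 × 10^7 ft³.
Runoff depth d = V / A = 1.589 in.
C = d / P = 1.589 / 3.32 = 0.48.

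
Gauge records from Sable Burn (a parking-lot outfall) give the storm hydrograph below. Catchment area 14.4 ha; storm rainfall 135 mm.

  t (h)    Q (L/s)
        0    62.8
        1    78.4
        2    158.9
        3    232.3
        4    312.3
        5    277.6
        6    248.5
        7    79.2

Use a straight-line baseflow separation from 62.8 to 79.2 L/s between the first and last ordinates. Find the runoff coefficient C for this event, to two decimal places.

C ≈ 0.16

ΣQ_DR = 882.0 L/s; V = ΣQ_DR·Δt = 3.175 × 10^6 L.
Runoff depth d = V / A = 22.05 mm.
C = d / P = 22.05 / 135 = 0.16.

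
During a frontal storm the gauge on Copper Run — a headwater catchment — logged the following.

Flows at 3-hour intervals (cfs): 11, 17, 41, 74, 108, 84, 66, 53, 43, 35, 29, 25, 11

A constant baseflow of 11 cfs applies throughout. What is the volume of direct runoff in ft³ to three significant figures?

V ≈ 4.90 × 10^6 ft³

Direct-runoff ordinates (Q − Q_b): 0.0, 6.0, 30.0, 63.0, 97.0, 73.0, 55.0, 42.0, 32.0, 24.0, 18.0, 14.0, 0.0 cfs.
ΣQ_DR = 454.0 cfs.
With Δt = 3 h = 10800 s, V = ΣQ_DR · Δt = 454.0 × 10800 = 4.90 × 10^6 ft³.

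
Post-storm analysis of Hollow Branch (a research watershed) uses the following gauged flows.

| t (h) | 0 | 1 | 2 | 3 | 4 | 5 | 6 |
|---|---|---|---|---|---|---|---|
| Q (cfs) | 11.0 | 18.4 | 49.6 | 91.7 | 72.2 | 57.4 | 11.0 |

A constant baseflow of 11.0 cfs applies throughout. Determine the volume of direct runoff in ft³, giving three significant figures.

V ≈ 8.43 × 10^5 ft³

Direct-runoff ordinates (Q − Q_b): 0.0, 7.4, 38.6, 80.7, 61.2, 46.4, 0.0 cfs.
ΣQ_DR = 234.3 cfs.
With Δt = 1 h = 3600 s, V = ΣQ_DR · Δt = 234.3 × 3600 = 8.43 × 10^5 ft³.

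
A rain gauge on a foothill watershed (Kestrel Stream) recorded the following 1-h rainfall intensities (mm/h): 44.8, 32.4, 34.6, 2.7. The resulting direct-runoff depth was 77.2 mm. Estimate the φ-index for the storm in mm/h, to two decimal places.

φ ≈ 11.53 mm/h

Only the 3 blocks with intensity above φ contribute runoff: 44.8, 32.4, 34.6 mm/h.
Σ(I−φ)·Δt = d  ⇒  (44.8+32.4+34.6 − 3φ)·1 = 77.2
φ = (111.8 − 77.2/1) / 3 = 11.53 mm/h.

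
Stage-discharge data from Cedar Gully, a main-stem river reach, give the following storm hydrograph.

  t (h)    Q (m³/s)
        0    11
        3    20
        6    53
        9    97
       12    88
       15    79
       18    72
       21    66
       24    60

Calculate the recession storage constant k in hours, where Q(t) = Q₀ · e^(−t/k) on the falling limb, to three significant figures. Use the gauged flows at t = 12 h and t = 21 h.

k ≈ 31.3 h

On the falling limb, Q drops from 88 to 66 m³/s between t = 12 h and t = 21 h (Δt = 9 h).
k = −Δt / ln(Q₂/Q₁) = −9 / ln(66/88) = 31.3 h.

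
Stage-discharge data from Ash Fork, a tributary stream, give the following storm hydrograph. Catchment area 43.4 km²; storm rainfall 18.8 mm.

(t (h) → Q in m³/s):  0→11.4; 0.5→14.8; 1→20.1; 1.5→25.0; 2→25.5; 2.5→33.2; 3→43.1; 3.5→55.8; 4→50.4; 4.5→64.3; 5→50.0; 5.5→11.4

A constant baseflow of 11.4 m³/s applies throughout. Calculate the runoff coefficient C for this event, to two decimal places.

ΣQ_DR = 268.2 m³/s; V = ΣQ_DR·Δt = 4.828 × 10^5 m³.
Runoff depth d = V / A = 11.12 mm.
C = d / P = 11.12 / 18.8 = 0.59.

C ≈ 0.59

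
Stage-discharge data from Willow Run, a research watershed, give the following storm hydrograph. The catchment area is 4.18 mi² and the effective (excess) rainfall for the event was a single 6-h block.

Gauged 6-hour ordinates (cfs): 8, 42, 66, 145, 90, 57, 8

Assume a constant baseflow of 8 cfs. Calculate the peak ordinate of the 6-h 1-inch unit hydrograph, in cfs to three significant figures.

Direct runoff: 0.0, 34.0, 58.0, 137.0, 82.0, 49.0, 0.0 cfs; ΣQ_DR = 360.0 cfs, peak = 137.0 cfs.
Runoff depth d = ΣQ_DR·Δt / A = 360.0 × 21600 / (4.18 mi²) = 0.8007 in.
The 1-inch UH is the DRH scaled by (1 in)/d, so U_p = 137.0 × 1/0.8007 = 171 cfs.

U_p ≈ 171 cfs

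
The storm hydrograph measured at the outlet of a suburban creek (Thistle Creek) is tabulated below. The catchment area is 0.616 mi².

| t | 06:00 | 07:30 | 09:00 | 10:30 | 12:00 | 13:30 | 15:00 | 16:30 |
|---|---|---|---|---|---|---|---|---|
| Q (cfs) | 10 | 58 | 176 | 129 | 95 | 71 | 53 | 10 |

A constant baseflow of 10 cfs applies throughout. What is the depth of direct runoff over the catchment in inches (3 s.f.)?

d ≈ 1.97 in

Direct runoff: 0.0, 48.0, 166.0, 119.0, 85.0, 61.0, 43.0, 0.0 cfs; ΣQ_DR = 522.0 cfs.
V = ΣQ_DR · Δt = 522.0 × 5400 s = 2.819 × 10^6 ft³.
Over A = 0.616 mi², depth = V / A = 1.97 in.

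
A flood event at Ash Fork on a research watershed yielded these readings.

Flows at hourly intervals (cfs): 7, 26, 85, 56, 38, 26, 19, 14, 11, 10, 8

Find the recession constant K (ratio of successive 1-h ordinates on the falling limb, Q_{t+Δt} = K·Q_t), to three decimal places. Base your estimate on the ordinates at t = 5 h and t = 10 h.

K ≈ 0.790

Using the recession-limb readings at t = 5 h and t = 10 h: Q falls from 26 to 8 cfs over 5 intervals.
K = (Q₂/Q₁)^(1/5) = (8/26)^(1/5) = 0.790.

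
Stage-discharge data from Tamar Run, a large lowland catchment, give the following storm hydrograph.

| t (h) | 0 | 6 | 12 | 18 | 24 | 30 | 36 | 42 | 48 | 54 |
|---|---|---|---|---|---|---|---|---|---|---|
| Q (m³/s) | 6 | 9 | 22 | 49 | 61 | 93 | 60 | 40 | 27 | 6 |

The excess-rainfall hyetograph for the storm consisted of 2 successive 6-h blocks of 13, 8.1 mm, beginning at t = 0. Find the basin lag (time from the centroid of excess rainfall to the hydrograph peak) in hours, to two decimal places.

Centroid of excess rainfall: t_c = Σ P_i·t̄_i / ΣP_i = 5.3033 h (block centres at 3, 9 h).
Hydrograph peak occurs at t = 30 h, so basin lag t_L = 30 − 5.3033 = 24.70 h.

t_L ≈ 24.70 h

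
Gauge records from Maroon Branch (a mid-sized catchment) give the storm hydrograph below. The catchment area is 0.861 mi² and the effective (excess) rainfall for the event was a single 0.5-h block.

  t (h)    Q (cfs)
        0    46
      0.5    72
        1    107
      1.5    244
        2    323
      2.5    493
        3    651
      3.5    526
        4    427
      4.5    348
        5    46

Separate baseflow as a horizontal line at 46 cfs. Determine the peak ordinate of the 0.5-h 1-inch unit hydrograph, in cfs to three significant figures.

Direct runoff: 0.0, 26.0, 61.0, 198.0, 277.0, 447.0, 605.0, 480.0, 381.0, 302.0, 0.0 cfs; ΣQ_DR = 2777 cfs, peak = 605.0 cfs.
Runoff depth d = ΣQ_DR·Δt / A = 2777 × 1800 / (0.861 mi²) = 2.499 in.
The 1-inch UH is the DRH scaled by (1 in)/d, so U_p = 605.0 × 1/2.499 = 242 cfs.

U_p ≈ 242 cfs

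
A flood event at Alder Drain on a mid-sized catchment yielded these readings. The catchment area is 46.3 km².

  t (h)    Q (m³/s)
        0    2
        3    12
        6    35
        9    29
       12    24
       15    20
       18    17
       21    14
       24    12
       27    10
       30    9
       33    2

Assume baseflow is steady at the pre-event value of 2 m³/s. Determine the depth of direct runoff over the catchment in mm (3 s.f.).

Direct runoff: 0.0, 10.0, 33.0, 27.0, 22.0, 18.0, 15.0, 12.0, 10.0, 8.0, 7.0, 0.0 m³/s; ΣQ_DR = 162.0 m³/s.
V = ΣQ_DR · Δt = 162.0 × 10800 s = 1.750 × 10^6 m³.
Over A = 46.3 km², depth = V / A = 37.8 mm.

d ≈ 37.8 mm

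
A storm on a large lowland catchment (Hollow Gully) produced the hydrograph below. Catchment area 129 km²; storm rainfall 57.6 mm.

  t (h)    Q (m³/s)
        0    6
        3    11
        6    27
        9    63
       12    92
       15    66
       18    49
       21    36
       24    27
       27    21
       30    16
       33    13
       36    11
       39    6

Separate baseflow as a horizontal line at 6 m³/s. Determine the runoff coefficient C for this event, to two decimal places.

ΣQ_DR = 360.0 m³/s; V = ΣQ_DR·Δt = 3.888 × 10^6 m³.
Runoff depth d = V / A = 30.14 mm.
C = d / P = 30.14 / 57.6 = 0.52.

C ≈ 0.52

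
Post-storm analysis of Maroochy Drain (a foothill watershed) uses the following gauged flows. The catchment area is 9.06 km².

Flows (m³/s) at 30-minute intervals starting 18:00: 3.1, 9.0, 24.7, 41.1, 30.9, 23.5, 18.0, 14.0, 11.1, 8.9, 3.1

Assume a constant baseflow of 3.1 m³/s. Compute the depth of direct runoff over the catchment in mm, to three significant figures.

Direct runoff: 0.0, 5.9, 21.6, 38.0, 27.8, 20.4, 14.9, 10.9, 8.0, 5.8, 0.0 m³/s; ΣQ_DR = 153.3 m³/s.
V = ΣQ_DR · Δt = 153.3 × 1800 s = 2.759 × 10^5 m³.
Over A = 9.06 km², depth = V / A = 30.5 mm.

d ≈ 30.5 mm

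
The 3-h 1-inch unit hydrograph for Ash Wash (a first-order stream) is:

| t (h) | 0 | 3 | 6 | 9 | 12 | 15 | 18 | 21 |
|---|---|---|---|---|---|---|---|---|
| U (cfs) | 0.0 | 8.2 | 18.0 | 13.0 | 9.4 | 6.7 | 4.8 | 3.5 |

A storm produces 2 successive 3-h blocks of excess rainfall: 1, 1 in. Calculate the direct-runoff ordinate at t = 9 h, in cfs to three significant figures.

By discrete convolution, Q_j = Σ (P_i / 1 in) · U_{j−i}.
At t = 9 h (j=3): Q = (1/1)·13.0 + (1/1)·18.0 = 31.0 cfs.

Q ≈ 31.0 cfs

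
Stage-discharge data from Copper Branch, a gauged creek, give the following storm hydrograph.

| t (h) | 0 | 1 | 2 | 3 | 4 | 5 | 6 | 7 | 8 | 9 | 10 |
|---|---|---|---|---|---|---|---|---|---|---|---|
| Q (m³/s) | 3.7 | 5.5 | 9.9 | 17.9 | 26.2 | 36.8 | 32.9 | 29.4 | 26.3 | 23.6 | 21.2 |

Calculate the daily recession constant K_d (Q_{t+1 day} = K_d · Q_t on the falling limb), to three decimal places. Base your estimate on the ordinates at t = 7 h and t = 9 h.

K_d ≈ 0.072

Between t = 7 h and t = 9 h the flow falls from 29.4 to 23.6 m³/s over 2×1 h = 2 h.
Per-interval ratio K = (23.6/29.4)^(1/2) = 0.8959; K_d = K^(24/1) = 0.072.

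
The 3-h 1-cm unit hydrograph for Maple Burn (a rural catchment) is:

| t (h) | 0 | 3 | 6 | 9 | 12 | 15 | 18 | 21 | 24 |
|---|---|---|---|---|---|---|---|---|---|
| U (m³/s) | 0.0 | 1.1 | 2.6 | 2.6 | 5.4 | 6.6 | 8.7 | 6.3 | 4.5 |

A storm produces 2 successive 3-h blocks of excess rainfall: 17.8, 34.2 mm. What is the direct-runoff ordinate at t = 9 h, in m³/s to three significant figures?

Q ≈ 13.5 m³/s

By discrete convolution, Q_j = Σ (P_i / 10 mm) · U_{j−i}.
At t = 9 h (j=3): Q = (17.8/10)·2.6 + (34.2/10)·2.6 = 13.5 m³/s.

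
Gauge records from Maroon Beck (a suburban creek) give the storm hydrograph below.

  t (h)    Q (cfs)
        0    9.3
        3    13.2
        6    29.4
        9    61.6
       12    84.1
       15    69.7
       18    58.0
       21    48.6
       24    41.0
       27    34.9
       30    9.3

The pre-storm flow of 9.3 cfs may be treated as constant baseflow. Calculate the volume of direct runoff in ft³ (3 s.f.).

Direct-runoff ordinates (Q − Q_b): 0.0, 3.9, 20.1, 52.3, 74.8, 60.4, 48.7, 39.3, 31.7, 25.6, 0.0 cfs.
ΣQ_DR = 356.8 cfs.
With Δt = 3 h = 10800 s, V = ΣQ_DR · Δt = 356.8 × 10800 = 3.85 × 10^6 ft³.

V ≈ 3.85 × 10^6 ft³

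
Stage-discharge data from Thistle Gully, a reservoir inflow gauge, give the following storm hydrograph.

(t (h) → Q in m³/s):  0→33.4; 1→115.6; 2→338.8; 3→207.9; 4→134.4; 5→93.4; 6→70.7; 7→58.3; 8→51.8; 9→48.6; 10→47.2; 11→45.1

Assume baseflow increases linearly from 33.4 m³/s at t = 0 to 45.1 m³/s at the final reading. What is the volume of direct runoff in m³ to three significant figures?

V ≈ 2.79 × 10^6 m³

Direct-runoff ordinates (Q − Q_b): 0.00, 81.14, 303.27, 171.31, 96.75, 54.68, 30.92, 17.45, 9.89, 5.63, 3.16, 0.00 m³/s.
ΣQ_DR = 774.2 m³/s.
With Δt = 1 h = 3600 s, V = ΣQ_DR · Δt = 774.2 × 3600 = 2.79 × 10^6 m³.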